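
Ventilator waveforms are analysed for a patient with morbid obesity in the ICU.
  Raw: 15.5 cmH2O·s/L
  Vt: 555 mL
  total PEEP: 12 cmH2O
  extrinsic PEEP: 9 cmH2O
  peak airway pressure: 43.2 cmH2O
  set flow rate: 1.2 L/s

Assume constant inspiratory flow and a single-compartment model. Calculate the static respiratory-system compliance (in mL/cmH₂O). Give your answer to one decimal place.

44.0

Total PEEP = 12 cmH2O (set 9 + intrinsic 3); this is the baseline alveolar pressure.
Equation of motion (constant flow): PIP = Vt/C + R·V̇ + PEEP.
Vt/C = PIP − R·V̇ − PEEP = 43.2 − 15.5×1.2 − 12 = 43.2 − 18.6 − 12 = 12.6 cmH2O.
C = Vt / 12.6 = 555 / 12.6 = 44.048 mL/cmH2O.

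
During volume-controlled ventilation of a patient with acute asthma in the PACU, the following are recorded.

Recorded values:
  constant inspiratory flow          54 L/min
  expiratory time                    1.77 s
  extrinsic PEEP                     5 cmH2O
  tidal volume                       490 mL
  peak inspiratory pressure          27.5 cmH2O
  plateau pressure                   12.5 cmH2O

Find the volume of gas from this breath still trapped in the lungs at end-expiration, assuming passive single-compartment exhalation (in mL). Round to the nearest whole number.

96

Flow: 54 L/min ÷ 60 = 0.9 L/s.
R = (PIP − Pplat)/V̇ = (27.5 − 12.5) / 0.9 = 15.0/0.9 = 16.667 cmH2O·s/L.
C = Vt/(Pplat − PEEP) = 490.0 / (12.5 − 5) = 490.0/7.5 = 65.333 mL/cmH2O.
τ = R × C = 16.667 × 0.06533 L/cmH2O = 1.089 s.
Fraction remaining = e^(−Te/τ) = e^(−1.77/1.089) = 0.1968.
Trapped volume = 490.0 × 0.1968 = 96.432 mL.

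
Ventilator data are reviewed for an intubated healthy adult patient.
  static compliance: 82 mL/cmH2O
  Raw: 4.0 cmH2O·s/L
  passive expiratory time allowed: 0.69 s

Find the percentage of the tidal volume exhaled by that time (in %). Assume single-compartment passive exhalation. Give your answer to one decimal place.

τ = R × C = 4.0 × 82 mL/cmH2O = 4.0 × 0.082 L/cmH2O = 0.328 s.
Passive exhalation: V(t)/V₀ = e^(−t/τ) = e^(−0.69/0.328) = 0.122.
Fraction exhaled = 1 − 0.122 = 0.878 → 87.8%.

87.8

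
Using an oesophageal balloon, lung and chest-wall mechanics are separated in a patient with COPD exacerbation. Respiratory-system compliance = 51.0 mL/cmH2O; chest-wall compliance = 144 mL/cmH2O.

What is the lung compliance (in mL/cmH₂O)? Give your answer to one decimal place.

1/CL = 1/Crs − 1/Ccw.
1/CL = 1/51.0 − 1/144 = 0.01266.
CL = 78.989 mL/cmH2O.

79.0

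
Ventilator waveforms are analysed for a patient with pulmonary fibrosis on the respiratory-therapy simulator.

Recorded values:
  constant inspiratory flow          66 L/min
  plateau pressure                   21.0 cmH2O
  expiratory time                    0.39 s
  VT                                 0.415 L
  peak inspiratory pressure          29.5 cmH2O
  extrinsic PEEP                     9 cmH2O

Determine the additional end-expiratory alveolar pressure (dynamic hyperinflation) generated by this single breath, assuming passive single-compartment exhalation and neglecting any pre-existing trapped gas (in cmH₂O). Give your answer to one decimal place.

Flow: 66 L/min ÷ 60 = 1.1 L/s.
R = (PIP − Pplat)/V̇ = (29.5 − 21.0) / 1.1 = 8.5/1.1 = 7.727 cmH2O·s/L.
C = Vt/(Pplat − PEEP) = 415.0 / (21.0 − 9) = 415.0/12.0 = 34.583 mL/cmH2O.
τ = R × C = 7.727 × 0.03458 L/cmH2O = 0.2672 s.
Fraction remaining = e^(−Te/τ) = e^(−0.39/0.2672) = 0.2323; trapped volume = 415.0 × 0.2323 = 96.405 mL.
Additional alveolar pressure from trapping ≈ V_trapped / C = 96.405 / 34.583 = 2.788 cmH2O.

2.8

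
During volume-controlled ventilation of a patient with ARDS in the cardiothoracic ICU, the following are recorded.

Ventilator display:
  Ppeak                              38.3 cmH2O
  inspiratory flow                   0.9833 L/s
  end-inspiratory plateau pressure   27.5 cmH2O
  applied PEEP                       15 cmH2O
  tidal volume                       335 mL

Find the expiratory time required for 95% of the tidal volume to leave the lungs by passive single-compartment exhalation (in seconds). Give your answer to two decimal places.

R = (PIP − Pplat)/V̇ = (38.3 − 27.5) / 0.9833 = 10.8/0.9833 = 10.983 cmH2O·s/L.
C = Vt/(Pplat − PEEP) = 335.0 / (27.5 − 15) = 335.0/12.5 = 26.8 mL/cmH2O.
τ = R × C = 10.983 × 0.0268 L/cmH2O = 0.2943 s.
t = −τ·ln(1 − 0.95) = −0.2943·ln(0.05) = 0.8816 s.

0.88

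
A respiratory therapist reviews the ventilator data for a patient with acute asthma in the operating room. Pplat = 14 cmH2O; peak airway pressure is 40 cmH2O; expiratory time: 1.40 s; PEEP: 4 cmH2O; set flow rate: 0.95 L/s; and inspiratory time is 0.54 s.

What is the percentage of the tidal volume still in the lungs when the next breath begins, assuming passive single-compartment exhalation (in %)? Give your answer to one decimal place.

Vt = flow × Ti = 0.95 L/s × 0.54 s × 1000 mL/L = 513.0 mL.
R = (PIP − Pplat)/V̇ = (40 − 14) / 0.95 = 26.0/0.95 = 27.368 cmH2O·s/L.
C = Vt/(Pplat − PEEP) = 513.0 / (14 − 4) = 513.0/10.0 = 51.3 mL/cmH2O.
τ = R × C = 27.368 × 0.0513 L/cmH2O = 1.404 s.
Fraction remaining at end-expiration = e^(−Te/τ) = e^(−1.40/1.404) = 0.3689 → 36.89%.

36.9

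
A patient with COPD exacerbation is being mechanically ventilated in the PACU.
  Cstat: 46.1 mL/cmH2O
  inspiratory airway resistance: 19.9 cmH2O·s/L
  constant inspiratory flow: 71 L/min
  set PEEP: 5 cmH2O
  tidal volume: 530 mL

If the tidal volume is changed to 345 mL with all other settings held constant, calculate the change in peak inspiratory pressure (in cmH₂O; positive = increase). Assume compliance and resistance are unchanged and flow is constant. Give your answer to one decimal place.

-4.0

PIP = Vt/C + R·V̇ + PEEP (constant-flow equation of motion).
Only the elastic term changes: ΔPIP = ΔVt / C = (345 − 530) / 46.1 = -4.013 cmH2O.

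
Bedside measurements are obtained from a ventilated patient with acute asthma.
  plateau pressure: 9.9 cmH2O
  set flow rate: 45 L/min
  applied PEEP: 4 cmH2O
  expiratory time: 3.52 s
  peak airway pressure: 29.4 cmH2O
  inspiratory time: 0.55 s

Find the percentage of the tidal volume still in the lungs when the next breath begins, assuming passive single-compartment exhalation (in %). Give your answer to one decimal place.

Flow: 45 L/min ÷ 60 = 0.75 L/s.
Vt = flow × Ti = 0.75 L/s × 0.55 s × 1000 mL/L = 412.5 mL.
R = (PIP − Pplat)/V̇ = (29.4 − 9.9) / 0.75 = 19.5/0.75 = 26.0 cmH2O·s/L.
C = Vt/(Pplat − PEEP) = 412.5 / (9.9 − 4) = 412.5/5.9 = 69.915 mL/cmH2O.
τ = R × C = 26.0 × 0.06992 L/cmH2O = 1.818 s.
Fraction remaining at end-expiration = e^(−Te/τ) = e^(−3.52/1.818) = 0.1443 → 14.43%.

14.4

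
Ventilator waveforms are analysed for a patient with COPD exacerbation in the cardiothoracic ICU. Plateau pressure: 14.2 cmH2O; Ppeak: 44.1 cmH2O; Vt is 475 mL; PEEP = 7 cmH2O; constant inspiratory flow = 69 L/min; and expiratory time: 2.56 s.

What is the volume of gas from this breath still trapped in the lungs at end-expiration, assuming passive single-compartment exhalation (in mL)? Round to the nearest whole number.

Flow: 69 L/min ÷ 60 = 1.15 L/s.
R = (PIP − Pplat)/V̇ = (44.1 − 14.2) / 1.15 = 29.9/1.15 = 26.0 cmH2O·s/L.
C = Vt/(Pplat − PEEP) = 475.0 / (14.2 − 7) = 475.0/7.2 = 65.972 mL/cmH2O.
τ = R × C = 26.0 × 0.06597 L/cmH2O = 1.715 s.
Fraction remaining = e^(−Te/τ) = e^(−2.56/1.715) = 0.2248.
Trapped volume = 475.0 × 0.2248 = 106.78 mL.

107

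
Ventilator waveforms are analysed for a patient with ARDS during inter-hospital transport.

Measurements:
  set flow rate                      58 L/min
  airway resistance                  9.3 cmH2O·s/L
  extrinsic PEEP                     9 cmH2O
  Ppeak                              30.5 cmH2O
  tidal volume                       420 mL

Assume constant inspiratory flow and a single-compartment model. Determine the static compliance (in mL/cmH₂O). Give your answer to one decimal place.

Flow: 58 L/min ÷ 60 = 0.9667 L/s.
Equation of motion (constant flow): PIP = Vt/C + R·V̇ + PEEP.
Vt/C = PIP − R·V̇ − PEEP = 30.5 − 9.3×0.9667 − 9 = 30.5 − 8.99 − 9 = 12.51 cmH2O.
C = Vt / 12.51 = 420 / 12.51 = 33.573 mL/cmH2O.

33.6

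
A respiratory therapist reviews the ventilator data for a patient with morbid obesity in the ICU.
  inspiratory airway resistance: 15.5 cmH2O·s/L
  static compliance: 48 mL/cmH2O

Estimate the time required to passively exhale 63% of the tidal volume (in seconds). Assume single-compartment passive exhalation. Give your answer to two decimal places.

0.74

τ = R × C = 15.5 × 48 mL/cmH2O = 15.5 × 0.048 L/cmH2O = 0.744 s.
Exhaled fraction f = 1 − e^(−t/τ) → t = −τ·ln(1 − f) = −0.744·ln(0.37) = 0.7397 s.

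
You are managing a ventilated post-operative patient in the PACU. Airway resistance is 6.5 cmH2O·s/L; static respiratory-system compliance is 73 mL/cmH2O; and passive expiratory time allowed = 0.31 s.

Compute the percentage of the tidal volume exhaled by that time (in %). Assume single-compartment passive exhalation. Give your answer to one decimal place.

τ = R × C = 6.5 × 73 mL/cmH2O = 6.5 × 0.073 L/cmH2O = 0.4745 s.
Passive exhalation: V(t)/V₀ = e^(−t/τ) = e^(−0.31/0.4745) = 0.5203.
Fraction exhaled = 1 − 0.5203 = 0.4797 → 47.97%.

48.0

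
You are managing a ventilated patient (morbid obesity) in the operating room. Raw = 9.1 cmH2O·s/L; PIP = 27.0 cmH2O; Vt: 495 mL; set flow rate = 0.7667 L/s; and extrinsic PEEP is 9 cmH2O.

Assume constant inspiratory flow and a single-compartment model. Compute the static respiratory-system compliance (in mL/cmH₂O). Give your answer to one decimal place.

Equation of motion (constant flow): PIP = Vt/C + R·V̇ + PEEP.
Vt/C = PIP − R·V̇ − PEEP = 27.0 − 9.1×0.7667 − 9 = 27.0 − 6.977 − 9 = 11.023 cmH2O.
C = Vt / 11.023 = 495 / 11.023 = 44.906 mL/cmH2O.

44.9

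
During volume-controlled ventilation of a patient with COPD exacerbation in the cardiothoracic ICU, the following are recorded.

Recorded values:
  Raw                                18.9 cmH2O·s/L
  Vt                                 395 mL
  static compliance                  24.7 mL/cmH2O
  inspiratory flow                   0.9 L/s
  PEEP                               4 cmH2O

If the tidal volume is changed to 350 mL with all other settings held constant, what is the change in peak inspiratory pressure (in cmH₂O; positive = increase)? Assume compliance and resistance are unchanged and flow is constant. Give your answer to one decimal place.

PIP = Vt/C + R·V̇ + PEEP (constant-flow equation of motion).
Only the elastic term changes: ΔPIP = ΔVt / C = (350 − 395) / 24.7 = -1.822 cmH2O.

-1.8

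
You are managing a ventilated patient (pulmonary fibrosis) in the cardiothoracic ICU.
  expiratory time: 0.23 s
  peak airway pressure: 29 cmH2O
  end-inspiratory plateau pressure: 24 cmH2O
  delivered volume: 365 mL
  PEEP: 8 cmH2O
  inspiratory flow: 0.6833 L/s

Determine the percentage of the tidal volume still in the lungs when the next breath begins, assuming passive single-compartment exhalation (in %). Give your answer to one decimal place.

25.2

R = (PIP − Pplat)/V̇ = (29 − 24) / 0.6833 = 5.0/0.6833 = 7.317 cmH2O·s/L.
C = Vt/(Pplat − PEEP) = 365.0 / (24 − 8) = 365.0/16.0 = 22.813 mL/cmH2O.
τ = R × C = 7.317 × 0.02281 L/cmH2O = 0.1669 s.
Fraction remaining at end-expiration = e^(−Te/τ) = e^(−0.23/0.1669) = 0.2521 → 25.21%.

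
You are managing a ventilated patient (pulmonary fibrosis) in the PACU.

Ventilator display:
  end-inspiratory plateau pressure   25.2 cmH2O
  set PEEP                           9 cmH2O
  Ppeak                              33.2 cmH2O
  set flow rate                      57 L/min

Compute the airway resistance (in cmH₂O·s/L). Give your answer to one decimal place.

Flow: 57 L/min ÷ 60 = 0.95 L/s.
Raw = (PIP − Pplat) / flow = (33.2 − 25.2) / 0.95 = 8.0 / 0.95 = 8.421 cmH2O·s/L.

8.4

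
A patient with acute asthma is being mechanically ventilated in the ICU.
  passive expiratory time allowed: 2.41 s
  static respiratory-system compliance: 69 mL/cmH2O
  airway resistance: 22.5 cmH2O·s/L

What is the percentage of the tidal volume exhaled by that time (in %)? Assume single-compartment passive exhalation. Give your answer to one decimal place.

τ = R × C = 22.5 × 69 mL/cmH2O = 22.5 × 0.069 L/cmH2O = 1.553 s.
Passive exhalation: V(t)/V₀ = e^(−t/τ) = e^(−2.41/1.553) = 0.2119.
Fraction exhaled = 1 − 0.2119 = 0.7881 → 78.81%.

78.8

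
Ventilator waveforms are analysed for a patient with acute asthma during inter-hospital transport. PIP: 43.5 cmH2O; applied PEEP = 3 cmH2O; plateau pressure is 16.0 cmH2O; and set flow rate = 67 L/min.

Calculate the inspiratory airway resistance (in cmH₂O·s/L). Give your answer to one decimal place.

Flow: 67 L/min ÷ 60 = 1.1167 L/s.
Raw = (PIP − Pplat) / flow = (43.5 − 16.0) / 1.1167 = 27.5 / 1.1167 = 24.626 cmH2O·s/L.

24.6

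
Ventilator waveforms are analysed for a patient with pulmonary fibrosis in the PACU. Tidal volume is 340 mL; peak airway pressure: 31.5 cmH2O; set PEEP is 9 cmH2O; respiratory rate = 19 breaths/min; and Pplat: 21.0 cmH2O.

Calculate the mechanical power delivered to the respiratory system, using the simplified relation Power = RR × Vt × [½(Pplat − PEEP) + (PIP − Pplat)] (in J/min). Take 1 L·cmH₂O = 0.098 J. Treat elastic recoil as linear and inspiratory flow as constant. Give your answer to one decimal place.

Per-breath work = Vt × [½(Pplat−PEEP) + (PIP−Pplat)] = 0.340 × [0.5×12.0 + 10.5] = 0.340 × 16.5 = 5.61 L·cmH2O.
Power = 19 × 5.61 = 106.59 L·cmH2O/min.
× 0.098 J/(L·cmH2O) → 10.446 J/min.

10.4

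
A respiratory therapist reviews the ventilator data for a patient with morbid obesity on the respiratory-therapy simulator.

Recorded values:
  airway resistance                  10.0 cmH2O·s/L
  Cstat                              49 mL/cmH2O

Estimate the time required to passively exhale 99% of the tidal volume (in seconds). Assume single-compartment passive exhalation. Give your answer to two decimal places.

τ = R × C = 10.0 × 49 mL/cmH2O = 10.0 × 0.049 L/cmH2O = 0.49 s.
Exhaled fraction f = 1 − e^(−t/τ) → t = −τ·ln(1 − f) = −0.49·ln(0.01) = 2.257 s.

2.26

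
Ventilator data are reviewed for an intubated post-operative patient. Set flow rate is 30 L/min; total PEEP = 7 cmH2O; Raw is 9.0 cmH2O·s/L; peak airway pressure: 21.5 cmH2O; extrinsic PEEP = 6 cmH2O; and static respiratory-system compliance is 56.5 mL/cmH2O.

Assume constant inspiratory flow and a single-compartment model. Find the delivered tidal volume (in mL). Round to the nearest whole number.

565

Flow: 30 L/min ÷ 60 = 0.5 L/s.
Total PEEP = 7 cmH2O (set 6 + intrinsic 1); this is the baseline alveolar pressure.
Equation of motion (constant flow): PIP = Vt/C + R·V̇ + PEEP.
Vt/C = PIP − R·V̇ − PEEP = 21.5 − 4.5 − 7 = 10.0 cmH2O.
Vt = C × 10.0 = 56.5 × 10.0 = 565.0 mL.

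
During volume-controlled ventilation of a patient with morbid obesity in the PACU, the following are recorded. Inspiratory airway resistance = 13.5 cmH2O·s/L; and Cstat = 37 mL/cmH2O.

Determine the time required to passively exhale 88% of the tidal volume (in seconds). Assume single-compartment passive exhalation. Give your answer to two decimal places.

1.06

τ = R × C = 13.5 × 37 mL/cmH2O = 13.5 × 0.037 L/cmH2O = 0.4995 s.
Exhaled fraction f = 1 − e^(−t/τ) → t = −τ·ln(1 − f) = −0.4995·ln(0.12) = 1.059 s.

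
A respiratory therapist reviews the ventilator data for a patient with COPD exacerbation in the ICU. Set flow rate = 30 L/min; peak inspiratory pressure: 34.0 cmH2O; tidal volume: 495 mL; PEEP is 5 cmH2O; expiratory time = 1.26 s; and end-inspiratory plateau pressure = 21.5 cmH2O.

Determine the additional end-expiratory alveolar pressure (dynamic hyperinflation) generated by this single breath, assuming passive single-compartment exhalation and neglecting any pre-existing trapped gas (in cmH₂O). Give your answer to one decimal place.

Flow: 30 L/min ÷ 60 = 0.5 L/s.
R = (PIP − Pplat)/V̇ = (34.0 − 21.5) / 0.5 = 12.5/0.5 = 25.0 cmH2O·s/L.
C = Vt/(Pplat − PEEP) = 495.0 / (21.5 − 5) = 495.0/16.5 = 30.0 mL/cmH2O.
τ = R × C = 25.0 × 0.03 L/cmH2O = 0.75 s.
Fraction remaining = e^(−Te/τ) = e^(−1.26/0.75) = 0.1864; trapped volume = 495.0 × 0.1864 = 92.268 mL.
Additional alveolar pressure from trapping ≈ V_trapped / C = 92.268 / 30.0 = 3.076 cmH2O.

3.1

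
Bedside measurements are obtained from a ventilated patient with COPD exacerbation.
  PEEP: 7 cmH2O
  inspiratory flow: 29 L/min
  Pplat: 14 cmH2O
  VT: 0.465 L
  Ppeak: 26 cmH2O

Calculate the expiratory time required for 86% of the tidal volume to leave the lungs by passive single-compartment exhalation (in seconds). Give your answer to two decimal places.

3.24

Flow: 29 L/min ÷ 60 = 0.4833 L/s.
R = (PIP − Pplat)/V̇ = (26 − 14) / 0.4833 = 12.0/0.4833 = 24.829 cmH2O·s/L.
C = Vt/(Pplat − PEEP) = 465.0 / (14 − 7) = 465.0/7.0 = 66.429 mL/cmH2O.
τ = R × C = 24.829 × 0.06643 L/cmH2O = 1.649 s.
t = −τ·ln(1 − 0.86) = −1.649·ln(0.14) = 3.242 s.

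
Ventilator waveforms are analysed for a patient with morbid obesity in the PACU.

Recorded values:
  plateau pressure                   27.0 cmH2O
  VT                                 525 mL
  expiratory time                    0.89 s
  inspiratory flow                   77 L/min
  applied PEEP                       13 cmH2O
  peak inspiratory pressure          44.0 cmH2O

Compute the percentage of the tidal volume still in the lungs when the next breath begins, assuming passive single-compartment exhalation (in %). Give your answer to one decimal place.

Flow: 77 L/min ÷ 60 = 1.2833 L/s.
R = (PIP − Pplat)/V̇ = (44.0 − 27.0) / 1.2833 = 17.0/1.2833 = 13.247 cmH2O·s/L.
C = Vt/(Pplat − PEEP) = 525.0 / (27.0 − 13) = 525.0/14.0 = 37.5 mL/cmH2O.
τ = R × C = 13.247 × 0.0375 L/cmH2O = 0.4968 s.
Fraction remaining at end-expiration = e^(−Te/τ) = e^(−0.89/0.4968) = 0.1667 → 16.67%.

16.7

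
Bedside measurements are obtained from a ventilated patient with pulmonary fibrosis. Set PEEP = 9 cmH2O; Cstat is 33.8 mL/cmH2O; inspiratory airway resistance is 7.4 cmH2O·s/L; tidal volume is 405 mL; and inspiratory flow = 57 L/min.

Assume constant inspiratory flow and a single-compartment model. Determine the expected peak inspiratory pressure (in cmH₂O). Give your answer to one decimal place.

Flow: 57 L/min ÷ 60 = 0.95 L/s.
Equation of motion (constant flow): PIP = Vt/C + R·V̇ + PEEP.
PIP = 405/33.8 + 7.4×0.95 + 9 = 11.982 + 7.03 + 9 = 28.012 cmH2O.

28.0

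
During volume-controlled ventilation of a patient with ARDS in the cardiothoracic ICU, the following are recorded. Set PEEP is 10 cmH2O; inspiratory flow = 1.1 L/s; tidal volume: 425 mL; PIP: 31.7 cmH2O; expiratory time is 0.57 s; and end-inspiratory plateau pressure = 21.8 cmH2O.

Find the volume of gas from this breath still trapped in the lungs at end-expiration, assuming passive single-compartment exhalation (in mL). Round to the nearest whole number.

73

R = (PIP − Pplat)/V̇ = (31.7 − 21.8) / 1.1 = 9.9/1.1 = 9.0 cmH2O·s/L.
C = Vt/(Pplat − PEEP) = 425.0 / (21.8 − 10) = 425.0/11.8 = 36.017 mL/cmH2O.
τ = R × C = 9.0 × 0.03602 L/cmH2O = 0.3242 s.
Fraction remaining = e^(−Te/τ) = e^(−0.57/0.3242) = 0.1724.
Trapped volume = 425.0 × 0.1724 = 73.27 mL.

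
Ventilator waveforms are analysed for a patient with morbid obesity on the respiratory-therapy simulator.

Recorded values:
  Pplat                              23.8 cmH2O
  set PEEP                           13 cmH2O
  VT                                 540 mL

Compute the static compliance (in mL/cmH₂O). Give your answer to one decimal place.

Cstat = Vt / (Pplat − PEEP) = 540 / (23.8 − 13) = 540 / 10.8 = 50.0 mL/cmH2O.

50.0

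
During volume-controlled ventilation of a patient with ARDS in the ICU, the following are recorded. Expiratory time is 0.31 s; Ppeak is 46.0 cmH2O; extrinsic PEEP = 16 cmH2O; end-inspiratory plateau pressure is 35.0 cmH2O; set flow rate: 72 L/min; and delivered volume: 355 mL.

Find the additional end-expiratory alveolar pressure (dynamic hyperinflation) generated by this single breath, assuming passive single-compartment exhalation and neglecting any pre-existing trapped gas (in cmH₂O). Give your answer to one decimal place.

Flow: 72 L/min ÷ 60 = 1.2 L/s.
R = (PIP − Pplat)/V̇ = (46.0 − 35.0) / 1.2 = 11.0/1.2 = 9.167 cmH2O·s/L.
C = Vt/(Pplat − PEEP) = 355.0 / (35.0 − 16) = 355.0/19.0 = 18.684 mL/cmH2O.
τ = R × C = 9.167 × 0.01868 L/cmH2O = 0.1712 s.
Fraction remaining = e^(−Te/τ) = e^(−0.31/0.1712) = 0.1635; trapped volume = 355.0 × 0.1635 = 58.043 mL.
Additional alveolar pressure from trapping ≈ V_trapped / C = 58.043 / 18.684 = 3.107 cmH2O.

3.1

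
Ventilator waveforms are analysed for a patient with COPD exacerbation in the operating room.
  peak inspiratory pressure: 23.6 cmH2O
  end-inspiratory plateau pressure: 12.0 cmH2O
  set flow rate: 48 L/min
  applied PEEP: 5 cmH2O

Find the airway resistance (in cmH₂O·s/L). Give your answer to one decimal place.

14.5

Flow: 48 L/min ÷ 60 = 0.8 L/s.
Raw = (PIP − Pplat) / flow = (23.6 − 12.0) / 0.8 = 11.6 / 0.8 = 14.5 cmH2O·s/L.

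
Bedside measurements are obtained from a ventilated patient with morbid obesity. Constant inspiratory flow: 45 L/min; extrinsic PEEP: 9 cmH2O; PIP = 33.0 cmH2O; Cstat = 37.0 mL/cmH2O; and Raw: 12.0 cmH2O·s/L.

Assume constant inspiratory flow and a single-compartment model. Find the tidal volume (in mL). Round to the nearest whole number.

555

Flow: 45 L/min ÷ 60 = 0.75 L/s.
Equation of motion (constant flow): PIP = Vt/C + R·V̇ + PEEP.
Vt/C = PIP − R·V̇ − PEEP = 33.0 − 9.0 − 9 = 15.0 cmH2O.
Vt = C × 15.0 = 37.0 × 15.0 = 555.0 mL.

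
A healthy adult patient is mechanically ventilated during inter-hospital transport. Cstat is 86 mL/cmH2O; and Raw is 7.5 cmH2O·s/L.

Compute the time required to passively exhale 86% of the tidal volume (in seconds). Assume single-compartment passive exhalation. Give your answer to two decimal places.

τ = R × C = 7.5 × 86 mL/cmH2O = 7.5 × 0.086 L/cmH2O = 0.645 s.
Exhaled fraction f = 1 − e^(−t/τ) → t = −τ·ln(1 − f) = −0.645·ln(0.14) = 1.268 s.

1.27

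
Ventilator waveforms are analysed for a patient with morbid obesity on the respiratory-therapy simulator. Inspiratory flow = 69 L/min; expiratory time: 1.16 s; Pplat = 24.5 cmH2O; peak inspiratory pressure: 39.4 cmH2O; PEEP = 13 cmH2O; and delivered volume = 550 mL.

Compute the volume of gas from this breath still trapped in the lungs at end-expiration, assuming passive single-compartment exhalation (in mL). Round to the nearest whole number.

85

Flow: 69 L/min ÷ 60 = 1.15 L/s.
R = (PIP − Pplat)/V̇ = (39.4 − 24.5) / 1.15 = 14.9/1.15 = 12.957 cmH2O·s/L.
C = Vt/(Pplat − PEEP) = 550.0 / (24.5 − 13) = 550.0/11.5 = 47.826 mL/cmH2O.
τ = R × C = 12.957 × 0.04783 L/cmH2O = 0.6197 s.
Fraction remaining = e^(−Te/τ) = e^(−1.16/0.6197) = 0.1538.
Trapped volume = 550.0 × 0.1538 = 84.59 mL.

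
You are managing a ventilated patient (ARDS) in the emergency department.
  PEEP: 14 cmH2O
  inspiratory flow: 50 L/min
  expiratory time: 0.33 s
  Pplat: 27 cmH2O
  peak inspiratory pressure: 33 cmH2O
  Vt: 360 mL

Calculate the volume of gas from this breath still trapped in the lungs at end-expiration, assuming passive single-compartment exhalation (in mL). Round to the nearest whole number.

Flow: 50 L/min ÷ 60 = 0.8333 L/s.
R = (PIP − Pplat)/V̇ = (33 − 27) / 0.8333 = 6.0/0.8333 = 7.2 cmH2O·s/L.
C = Vt/(Pplat − PEEP) = 360.0 / (27 − 14) = 360.0/13.0 = 27.692 mL/cmH2O.
τ = R × C = 7.2 × 0.02769 L/cmH2O = 0.1994 s.
Fraction remaining = e^(−Te/τ) = e^(−0.33/0.1994) = 0.1911.
Trapped volume = 360.0 × 0.1911 = 68.796 mL.

69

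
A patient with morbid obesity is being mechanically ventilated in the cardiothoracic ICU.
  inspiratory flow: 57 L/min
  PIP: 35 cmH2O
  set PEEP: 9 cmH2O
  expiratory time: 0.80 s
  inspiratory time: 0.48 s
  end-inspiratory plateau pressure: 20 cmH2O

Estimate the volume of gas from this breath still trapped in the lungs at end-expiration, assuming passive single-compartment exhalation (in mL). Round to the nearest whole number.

Flow: 57 L/min ÷ 60 = 0.95 L/s.
Vt = flow × Ti = 0.95 L/s × 0.48 s × 1000 mL/L = 456.0 mL.
R = (PIP − Pplat)/V̇ = (35 − 20) / 0.95 = 15.0/0.95 = 15.789 cmH2O·s/L.
C = Vt/(Pplat − PEEP) = 456.0 / (20 − 9) = 456.0/11.0 = 41.455 mL/cmH2O.
τ = R × C = 15.789 × 0.04146 L/cmH2O = 0.6546 s.
Fraction remaining = e^(−Te/τ) = e^(−0.80/0.6546) = 0.2946.
Trapped volume = 456.0 × 0.2946 = 134.34 mL.

134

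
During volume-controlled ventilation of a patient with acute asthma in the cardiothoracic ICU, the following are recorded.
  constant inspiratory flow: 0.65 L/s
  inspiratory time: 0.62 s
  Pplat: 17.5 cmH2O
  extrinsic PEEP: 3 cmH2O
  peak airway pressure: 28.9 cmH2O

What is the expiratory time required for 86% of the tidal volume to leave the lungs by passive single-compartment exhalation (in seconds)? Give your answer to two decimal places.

0.96

Vt = flow × Ti = 0.65 L/s × 0.62 s × 1000 mL/L = 403.0 mL.
R = (PIP − Pplat)/V̇ = (28.9 − 17.5) / 0.65 = 11.4/0.65 = 17.538 cmH2O·s/L.
C = Vt/(Pplat − PEEP) = 403.0 / (17.5 − 3) = 403.0/14.5 = 27.793 mL/cmH2O.
τ = R × C = 17.538 × 0.02779 L/cmH2O = 0.4874 s.
t = −τ·ln(1 − 0.86) = −0.4874·ln(0.14) = 0.9583 s.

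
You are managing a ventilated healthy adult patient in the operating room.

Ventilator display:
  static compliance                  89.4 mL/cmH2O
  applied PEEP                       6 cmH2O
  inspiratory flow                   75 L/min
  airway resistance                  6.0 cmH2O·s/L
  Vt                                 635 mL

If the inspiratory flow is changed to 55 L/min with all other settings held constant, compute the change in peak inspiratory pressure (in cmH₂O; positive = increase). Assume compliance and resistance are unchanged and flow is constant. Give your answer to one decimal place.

Flow: 75 L/min ÷ 60 = 1.25 L/s.
New flow: 55 L/min ÷ 60 = 0.9167 L/s.
PIP = Vt/C + R·V̇ + PEEP (constant-flow equation of motion).
Only the resistive term changes: ΔPIP = R × ΔV̇ = 6.0 × (0.9167 − 1.25) = 6.0 × -0.3333 = -2.0 cmH2O.

-2.0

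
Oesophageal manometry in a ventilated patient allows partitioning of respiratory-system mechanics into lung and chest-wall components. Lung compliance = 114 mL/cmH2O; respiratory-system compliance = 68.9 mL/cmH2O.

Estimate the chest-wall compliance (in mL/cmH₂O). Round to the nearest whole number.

1/Ccw = 1/Crs − 1/CL.
1/Ccw = 1/68.9 − 1/114 = 0.005742.
Ccw = 174.16 mL/cmH2O.

174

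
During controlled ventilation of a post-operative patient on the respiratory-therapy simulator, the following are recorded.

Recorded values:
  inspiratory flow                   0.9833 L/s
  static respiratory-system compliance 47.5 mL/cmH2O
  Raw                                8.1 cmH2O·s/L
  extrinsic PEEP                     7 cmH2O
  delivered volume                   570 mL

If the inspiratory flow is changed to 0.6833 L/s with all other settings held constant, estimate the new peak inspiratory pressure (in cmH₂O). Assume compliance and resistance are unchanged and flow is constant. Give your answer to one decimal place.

24.5

PIP = Vt/C + R·V̇ + PEEP (constant-flow equation of motion).
Only the resistive term changes: ΔPIP = R × ΔV̇ = 8.1 × (0.6833 − 0.9833) = 8.1 × -0.3 = -2.43 cmH2O.
Original PIP = 570/47.5 + 8.1×0.9833 + 7 = 26.965 cmH2O; new PIP = 26.965 + (-2.43) = 24.535 cmH2O.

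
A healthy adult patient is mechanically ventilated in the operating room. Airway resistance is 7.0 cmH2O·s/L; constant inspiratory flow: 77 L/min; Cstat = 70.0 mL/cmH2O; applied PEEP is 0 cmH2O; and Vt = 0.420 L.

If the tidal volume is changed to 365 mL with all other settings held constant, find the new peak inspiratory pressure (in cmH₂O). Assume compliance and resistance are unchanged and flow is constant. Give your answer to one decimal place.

14.2

Flow: 77 L/min ÷ 60 = 1.2833 L/s.
PIP = Vt/C + R·V̇ + PEEP (constant-flow equation of motion).
Only the elastic term changes: ΔPIP = ΔVt / C = (365 − 420) / 70.0 = -0.7857 cmH2O.
Original PIP = 420/70.0 + 7.0×1.2833 + 0 = 14.983 cmH2O; new PIP = 14.983 + (-0.7857) = 14.197 cmH2O.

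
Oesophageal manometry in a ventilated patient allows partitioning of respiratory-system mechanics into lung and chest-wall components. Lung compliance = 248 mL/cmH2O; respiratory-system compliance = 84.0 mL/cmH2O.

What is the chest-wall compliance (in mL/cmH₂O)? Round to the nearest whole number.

127

1/Ccw = 1/Crs − 1/CL.
1/Ccw = 1/84.0 − 1/248 = 0.007873.
Ccw = 127.02 mL/cmH2O.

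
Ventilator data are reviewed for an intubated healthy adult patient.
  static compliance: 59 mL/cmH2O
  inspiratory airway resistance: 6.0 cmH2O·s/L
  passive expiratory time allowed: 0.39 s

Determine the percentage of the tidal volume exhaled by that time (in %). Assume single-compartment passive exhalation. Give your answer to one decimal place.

66.8

τ = R × C = 6.0 × 59 mL/cmH2O = 6.0 × 0.059 L/cmH2O = 0.354 s.
Passive exhalation: V(t)/V₀ = e^(−t/τ) = e^(−0.39/0.354) = 0.3323.
Fraction exhaled = 1 − 0.3323 = 0.6677 → 66.77%.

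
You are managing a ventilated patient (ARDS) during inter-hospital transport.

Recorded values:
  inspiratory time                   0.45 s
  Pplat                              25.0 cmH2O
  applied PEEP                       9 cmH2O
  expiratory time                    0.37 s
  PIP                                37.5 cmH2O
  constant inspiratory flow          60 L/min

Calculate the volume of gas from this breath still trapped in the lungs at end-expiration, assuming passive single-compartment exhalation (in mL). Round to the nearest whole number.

Flow: 60 L/min ÷ 60 = 1 L/s.
Vt = flow × Ti = 1 L/s × 0.45 s × 1000 mL/L = 450.0 mL.
R = (PIP − Pplat)/V̇ = (37.5 − 25.0) / 1 = 12.5/1 = 12.5 cmH2O·s/L.
C = Vt/(Pplat − PEEP) = 450.0 / (25.0 − 9) = 450.0/16.0 = 28.125 mL/cmH2O.
τ = R × C = 12.5 × 0.02813 L/cmH2O = 0.3516 s.
Fraction remaining = e^(−Te/τ) = e^(−0.37/0.3516) = 0.3491.
Trapped volume = 450.0 × 0.3491 = 157.1 mL.

157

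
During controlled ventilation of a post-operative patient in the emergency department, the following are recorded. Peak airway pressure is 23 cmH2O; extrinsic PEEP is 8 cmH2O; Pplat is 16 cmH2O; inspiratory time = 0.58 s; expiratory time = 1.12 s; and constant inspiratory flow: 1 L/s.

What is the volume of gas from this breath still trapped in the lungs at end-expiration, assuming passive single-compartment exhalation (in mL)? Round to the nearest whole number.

64

Vt = flow × Ti = 1 L/s × 0.58 s × 1000 mL/L = 580.0 mL.
R = (PIP − Pplat)/V̇ = (23 − 16) / 1 = 7.0/1 = 7.0 cmH2O·s/L.
C = Vt/(Pplat − PEEP) = 580.0 / (16 − 8) = 580.0/8.0 = 72.5 mL/cmH2O.
τ = R × C = 7.0 × 0.0725 L/cmH2O = 0.5075 s.
Fraction remaining = e^(−Te/τ) = e^(−1.12/0.5075) = 0.11.
Trapped volume = 580.0 × 0.11 = 63.8 mL.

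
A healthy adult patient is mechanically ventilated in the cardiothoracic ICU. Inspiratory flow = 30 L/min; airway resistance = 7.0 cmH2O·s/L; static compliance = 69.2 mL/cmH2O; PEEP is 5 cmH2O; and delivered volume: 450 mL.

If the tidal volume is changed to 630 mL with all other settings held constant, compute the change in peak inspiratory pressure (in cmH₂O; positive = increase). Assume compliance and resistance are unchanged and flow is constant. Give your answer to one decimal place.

2.6

PIP = Vt/C + R·V̇ + PEEP (constant-flow equation of motion).
Only the elastic term changes: ΔPIP = ΔVt / C = (630 − 450) / 69.2 = 2.601 cmH2O.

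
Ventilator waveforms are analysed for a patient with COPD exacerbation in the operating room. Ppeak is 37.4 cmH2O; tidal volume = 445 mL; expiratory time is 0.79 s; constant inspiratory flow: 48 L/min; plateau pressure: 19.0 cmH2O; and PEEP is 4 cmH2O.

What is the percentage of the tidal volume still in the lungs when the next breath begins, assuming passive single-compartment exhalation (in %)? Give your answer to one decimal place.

Flow: 48 L/min ÷ 60 = 0.8 L/s.
R = (PIP − Pplat)/V̇ = (37.4 − 19.0) / 0.8 = 18.4/0.8 = 23.0 cmH2O·s/L.
C = Vt/(Pplat − PEEP) = 445.0 / (19.0 − 4) = 445.0/15.0 = 29.667 mL/cmH2O.
τ = R × C = 23.0 × 0.02967 L/cmH2O = 0.6824 s.
Fraction remaining at end-expiration = e^(−Te/τ) = e^(−0.79/0.6824) = 0.3142 → 31.42%.

31.4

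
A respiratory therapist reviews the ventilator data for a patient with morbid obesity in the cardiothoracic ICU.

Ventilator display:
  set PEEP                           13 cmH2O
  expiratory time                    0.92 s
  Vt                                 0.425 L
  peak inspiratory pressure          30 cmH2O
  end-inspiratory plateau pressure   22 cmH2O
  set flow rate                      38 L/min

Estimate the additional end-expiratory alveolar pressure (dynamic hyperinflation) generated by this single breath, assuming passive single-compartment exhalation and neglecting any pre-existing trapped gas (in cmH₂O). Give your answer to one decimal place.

1.9

Flow: 38 L/min ÷ 60 = 0.6333 L/s.
R = (PIP − Pplat)/V̇ = (30 − 22) / 0.6333 = 8.0/0.6333 = 12.632 cmH2O·s/L.
C = Vt/(Pplat − PEEP) = 425.0 / (22 − 13) = 425.0/9.0 = 47.222 mL/cmH2O.
τ = R × C = 12.632 × 0.04722 L/cmH2O = 0.5965 s.
Fraction remaining = e^(−Te/τ) = e^(−0.92/0.5965) = 0.2139; trapped volume = 425.0 × 0.2139 = 90.908 mL.
Additional alveolar pressure from trapping ≈ V_trapped / C = 90.908 / 47.222 = 1.925 cmH2O.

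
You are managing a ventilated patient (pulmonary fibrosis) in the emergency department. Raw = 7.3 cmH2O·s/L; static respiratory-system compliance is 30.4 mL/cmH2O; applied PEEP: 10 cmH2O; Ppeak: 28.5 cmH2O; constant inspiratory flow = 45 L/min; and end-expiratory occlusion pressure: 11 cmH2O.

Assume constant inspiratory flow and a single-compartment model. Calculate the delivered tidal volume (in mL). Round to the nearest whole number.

Flow: 45 L/min ÷ 60 = 0.75 L/s.
Total PEEP = 11 cmH2O (set 10 + intrinsic 1); this is the baseline alveolar pressure.
Equation of motion (constant flow): PIP = Vt/C + R·V̇ + PEEP.
Vt/C = PIP − R·V̇ − PEEP = 28.5 − 5.475 − 11 = 12.025 cmH2O.
Vt = C × 12.025 = 30.4 × 12.025 = 365.56 mL.

366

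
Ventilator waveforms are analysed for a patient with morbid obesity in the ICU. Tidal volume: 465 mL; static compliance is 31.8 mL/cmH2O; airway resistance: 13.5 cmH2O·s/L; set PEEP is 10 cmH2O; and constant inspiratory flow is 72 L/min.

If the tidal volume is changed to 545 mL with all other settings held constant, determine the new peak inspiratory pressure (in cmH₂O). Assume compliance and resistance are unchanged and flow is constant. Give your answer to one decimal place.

Flow: 72 L/min ÷ 60 = 1.2 L/s.
PIP = Vt/C + R·V̇ + PEEP (constant-flow equation of motion).
Only the elastic term changes: ΔPIP = ΔVt / C = (545 − 465) / 31.8 = 2.516 cmH2O.
Original PIP = 465/31.8 + 13.5×1.2 + 10 = 40.823 cmH2O; new PIP = 40.823 + (2.516) = 43.339 cmH2O.

43.3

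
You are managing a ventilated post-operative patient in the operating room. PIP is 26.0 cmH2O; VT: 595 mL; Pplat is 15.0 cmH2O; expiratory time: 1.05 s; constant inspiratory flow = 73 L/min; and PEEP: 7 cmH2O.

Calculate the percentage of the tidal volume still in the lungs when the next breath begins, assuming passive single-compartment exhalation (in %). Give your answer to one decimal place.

21.0

Flow: 73 L/min ÷ 60 = 1.2167 L/s.
R = (PIP − Pplat)/V̇ = (26.0 − 15.0) / 1.2167 = 11.0/1.2167 = 9.041 cmH2O·s/L.
C = Vt/(Pplat − PEEP) = 595.0 / (15.0 − 7) = 595.0/8.0 = 74.375 mL/cmH2O.
τ = R × C = 9.041 × 0.07438 L/cmH2O = 0.6725 s.
Fraction remaining at end-expiration = e^(−Te/τ) = e^(−1.05/0.6725) = 0.2099 → 20.99%.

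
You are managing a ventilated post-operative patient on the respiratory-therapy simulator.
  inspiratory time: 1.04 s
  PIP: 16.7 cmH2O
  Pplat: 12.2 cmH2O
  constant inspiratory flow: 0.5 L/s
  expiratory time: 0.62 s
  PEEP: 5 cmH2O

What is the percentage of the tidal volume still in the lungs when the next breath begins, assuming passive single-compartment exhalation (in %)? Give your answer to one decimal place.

38.5

Vt = flow × Ti = 0.5 L/s × 1.04 s × 1000 mL/L = 520.0 mL.
R = (PIP − Pplat)/V̇ = (16.7 − 12.2) / 0.5 = 4.5/0.5 = 9.0 cmH2O·s/L.
C = Vt/(Pplat − PEEP) = 520.0 / (12.2 − 5) = 520.0/7.2 = 72.222 mL/cmH2O.
τ = R × C = 9.0 × 0.07222 L/cmH2O = 0.65 s.
Fraction remaining at end-expiration = e^(−Te/τ) = e^(−0.62/0.65) = 0.3853 → 38.53%.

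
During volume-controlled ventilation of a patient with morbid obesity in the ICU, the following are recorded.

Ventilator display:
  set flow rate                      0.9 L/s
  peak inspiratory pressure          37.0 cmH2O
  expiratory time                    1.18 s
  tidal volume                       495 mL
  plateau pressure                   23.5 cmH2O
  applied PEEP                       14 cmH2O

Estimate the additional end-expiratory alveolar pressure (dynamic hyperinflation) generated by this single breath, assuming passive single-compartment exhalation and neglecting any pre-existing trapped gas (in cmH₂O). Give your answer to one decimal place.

R = (PIP − Pplat)/V̇ = (37.0 − 23.5) / 0.9 = 13.5/0.9 = 15.0 cmH2O·s/L.
C = Vt/(Pplat − PEEP) = 495.0 / (23.5 − 14) = 495.0/9.5 = 52.105 mL/cmH2O.
τ = R × C = 15.0 × 0.05211 L/cmH2O = 0.7817 s.
Fraction remaining = e^(−Te/τ) = e^(−1.18/0.7817) = 0.221; trapped volume = 495.0 × 0.221 = 109.4 mL.
Additional alveolar pressure from trapping ≈ V_trapped / C = 109.4 / 52.105 = 2.1 cmH2O.

2.1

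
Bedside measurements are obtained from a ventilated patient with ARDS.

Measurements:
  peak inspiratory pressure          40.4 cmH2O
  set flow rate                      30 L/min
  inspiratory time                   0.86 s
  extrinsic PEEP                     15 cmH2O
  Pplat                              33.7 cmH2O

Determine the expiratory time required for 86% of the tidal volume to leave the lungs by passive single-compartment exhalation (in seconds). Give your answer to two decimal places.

0.61

Flow: 30 L/min ÷ 60 = 0.5 L/s.
Vt = flow × Ti = 0.5 L/s × 0.86 s × 1000 mL/L = 430.0 mL.
R = (PIP − Pplat)/V̇ = (40.4 − 33.7) / 0.5 = 6.7/0.5 = 13.4 cmH2O·s/L.
C = Vt/(Pplat − PEEP) = 430.0 / (33.7 − 15) = 430.0/18.7 = 22.995 mL/cmH2O.
τ = R × C = 13.4 × 0.023 L/cmH2O = 0.3082 s.
t = −τ·ln(1 − 0.86) = −0.3082·ln(0.14) = 0.606 s.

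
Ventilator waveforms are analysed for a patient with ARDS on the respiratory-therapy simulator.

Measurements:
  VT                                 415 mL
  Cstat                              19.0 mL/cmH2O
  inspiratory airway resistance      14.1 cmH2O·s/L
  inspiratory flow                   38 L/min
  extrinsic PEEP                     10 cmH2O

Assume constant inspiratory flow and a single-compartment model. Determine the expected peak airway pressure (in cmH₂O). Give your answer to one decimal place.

Flow: 38 L/min ÷ 60 = 0.6333 L/s.
Equation of motion (constant flow): PIP = Vt/C + R·V̇ + PEEP.
PIP = 415/19.0 + 14.1×0.6333 + 10 = 21.842 + 8.93 + 10 = 40.772 cmH2O.

40.8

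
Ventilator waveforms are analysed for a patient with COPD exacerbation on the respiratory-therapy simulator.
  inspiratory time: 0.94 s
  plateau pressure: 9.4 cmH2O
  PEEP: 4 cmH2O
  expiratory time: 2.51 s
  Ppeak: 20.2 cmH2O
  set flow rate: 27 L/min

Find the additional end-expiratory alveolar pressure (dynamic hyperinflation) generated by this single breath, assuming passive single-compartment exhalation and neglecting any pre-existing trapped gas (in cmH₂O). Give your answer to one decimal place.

Flow: 27 L/min ÷ 60 = 0.45 L/s.
Vt = flow × Ti = 0.45 L/s × 0.94 s × 1000 mL/L = 423.0 mL.
R = (PIP − Pplat)/V̇ = (20.2 − 9.4) / 0.45 = 10.8/0.45 = 24.0 cmH2O·s/L.
C = Vt/(Pplat − PEEP) = 423.0 / (9.4 − 4) = 423.0/5.4 = 78.333 mL/cmH2O.
τ = R × C = 24.0 × 0.07833 L/cmH2O = 1.88 s.
Fraction remaining = e^(−Te/τ) = e^(−2.51/1.88) = 0.2631; trapped volume = 423.0 × 0.2631 = 111.29 mL.
Additional alveolar pressure from trapping ≈ V_trapped / C = 111.29 / 78.333 = 1.421 cmH2O.

1.4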